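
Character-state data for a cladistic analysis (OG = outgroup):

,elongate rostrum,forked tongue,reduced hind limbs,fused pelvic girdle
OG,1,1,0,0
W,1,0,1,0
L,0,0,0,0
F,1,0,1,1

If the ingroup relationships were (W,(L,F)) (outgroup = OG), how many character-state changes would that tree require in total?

5

Map each character onto (W,(L,F)) (rooted by OG) and count the minimum state changes it requires (Fitch parsimony):
elongate rostrum: 1; forked tongue: 1; reduced hind limbs: 2; fused pelvic girdle: 1.
Total tree length = 5.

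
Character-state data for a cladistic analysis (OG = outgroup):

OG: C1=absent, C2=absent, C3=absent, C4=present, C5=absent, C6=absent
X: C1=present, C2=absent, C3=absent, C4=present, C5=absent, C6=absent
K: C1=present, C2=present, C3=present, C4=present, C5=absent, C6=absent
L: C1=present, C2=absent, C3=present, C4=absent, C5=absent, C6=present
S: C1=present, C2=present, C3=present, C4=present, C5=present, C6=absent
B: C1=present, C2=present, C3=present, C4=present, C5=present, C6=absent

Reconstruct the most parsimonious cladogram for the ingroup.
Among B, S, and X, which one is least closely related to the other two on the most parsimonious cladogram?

X

Character polarity is set by the outgroup: the derived state is whichever differs from the outgroup's state, so for C4 the derived state is 'absent', and for the remaining characters it is 'present'.
All ingroup taxa share the derived state 'present' for C1; it defines the ingroup but does not resolve relationships within it.
C2 (derived state 'present') is shared by B, K, and S — a synapomorphy uniting that clade.
C3: derived state 'present' in B, K, L, and S only — synapomorphy for {B, K, L, S}.
C4 (derived state 'absent') is unique to L (autapomorphy; uninformative for grouping).
C5 (derived state 'present') is shared by B and S — a synapomorphy uniting that clade.
C6: derived state 'present' in L only — an autapomorphy, so it tells us nothing about relationships among taxa.
Most parsimonious ingroup topology: (X,((K,(S,B)),L)).
B and S share a more recent common ancestor with each other than either does with X, so X is the least closely related of the three.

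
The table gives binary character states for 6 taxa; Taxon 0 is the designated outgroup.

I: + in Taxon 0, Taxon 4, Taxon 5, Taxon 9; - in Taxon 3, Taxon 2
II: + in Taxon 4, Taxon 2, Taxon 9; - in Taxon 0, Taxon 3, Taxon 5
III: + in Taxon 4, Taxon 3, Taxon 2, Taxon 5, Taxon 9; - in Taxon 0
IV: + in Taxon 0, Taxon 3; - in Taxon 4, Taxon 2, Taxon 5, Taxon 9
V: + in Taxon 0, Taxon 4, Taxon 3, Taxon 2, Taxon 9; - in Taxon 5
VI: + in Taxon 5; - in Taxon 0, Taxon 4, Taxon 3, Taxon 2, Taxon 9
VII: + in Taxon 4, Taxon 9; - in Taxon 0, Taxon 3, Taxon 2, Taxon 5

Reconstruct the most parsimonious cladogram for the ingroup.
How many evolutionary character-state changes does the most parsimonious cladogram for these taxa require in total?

8

Character polarity is set by the outgroup: the derived state is whichever differs from the outgroup's state, so for I, IV, V the derived state is '-', and for the remaining characters it is '+'.
I groups Taxon 2 and Taxon 3, which is incompatible with the clades supported by the remaining characters; treating it as convergent (homoplasy) costs fewer steps than any alternative tree.
II (derived state '+') is shared by Taxon 2, Taxon 4, and Taxon 9 — a synapomorphy uniting that clade.
All ingroup taxa share the derived state '+' for III; it defines the ingroup but does not resolve relationships within it.
IV (derived state '-') is shared by Taxon 2, Taxon 4, Taxon 5, and Taxon 9 — a synapomorphy uniting that clade.
V (derived state '-') is unique to Taxon 5 (autapomorphy; uninformative for grouping).
VI (derived state '+') is unique to Taxon 5 (autapomorphy; uninformative for grouping).
VII (derived state '+') is shared by Taxon 4 and Taxon 9 — a synapomorphy uniting that clade.
Most parsimonious ingroup topology: ((((Taxon 4,Taxon 9),Taxon 2),Taxon 5),Taxon 3).
Changes per character on this tree: I: 2; II: 1; III: 1; IV: 1; V: 1; VI: 1; VII: 1.
Total = 8.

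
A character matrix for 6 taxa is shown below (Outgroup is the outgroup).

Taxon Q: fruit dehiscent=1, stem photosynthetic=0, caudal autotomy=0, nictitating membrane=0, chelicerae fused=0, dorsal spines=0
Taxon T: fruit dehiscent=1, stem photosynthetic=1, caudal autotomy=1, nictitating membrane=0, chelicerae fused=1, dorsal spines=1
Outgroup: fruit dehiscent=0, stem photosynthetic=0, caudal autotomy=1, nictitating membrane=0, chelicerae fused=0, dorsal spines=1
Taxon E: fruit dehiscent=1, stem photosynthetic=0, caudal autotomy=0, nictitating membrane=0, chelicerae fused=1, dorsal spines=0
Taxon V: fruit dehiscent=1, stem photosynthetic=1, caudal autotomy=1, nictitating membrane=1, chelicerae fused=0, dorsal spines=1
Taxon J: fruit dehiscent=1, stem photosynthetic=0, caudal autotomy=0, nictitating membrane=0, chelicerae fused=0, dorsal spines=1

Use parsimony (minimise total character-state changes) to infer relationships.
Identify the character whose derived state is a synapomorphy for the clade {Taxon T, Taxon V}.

stem photosynthetic

Character polarity is set by the outgroup: the derived state is whichever differs from the outgroup's state, so for caudal autotomy, dorsal spines the derived state is '0', and for the remaining characters it is '1'.
All ingroup taxa share the derived state '1' for fruit dehiscent; it defines the ingroup but does not resolve relationships within it.
stem photosynthetic (derived state '1') is shared by Taxon T and Taxon V — a synapomorphy uniting that clade.
Only Taxon E, Taxon J, and Taxon Q show the derived state '0' for caudal autotomy, supporting them as a clade.
nictitating membrane (derived state '1') is unique to Taxon V (autapomorphy; uninformative for grouping).
chelicerae fused groups Taxon E and Taxon T, which is incompatible with the clades supported by the remaining characters; treating it as convergent (homoplasy) costs fewer steps than any alternative tree.
dorsal spines (derived state '0') is shared by Taxon E and Taxon Q — a synapomorphy uniting that clade.
Most parsimonious ingroup topology: (((Taxon E,Taxon Q),Taxon J),(Taxon V,Taxon T)).
The clade {Taxon T, Taxon V} is supported by stem photosynthetic: its derived state '1' occurs in exactly those taxa and in no other taxon (including the outgroup).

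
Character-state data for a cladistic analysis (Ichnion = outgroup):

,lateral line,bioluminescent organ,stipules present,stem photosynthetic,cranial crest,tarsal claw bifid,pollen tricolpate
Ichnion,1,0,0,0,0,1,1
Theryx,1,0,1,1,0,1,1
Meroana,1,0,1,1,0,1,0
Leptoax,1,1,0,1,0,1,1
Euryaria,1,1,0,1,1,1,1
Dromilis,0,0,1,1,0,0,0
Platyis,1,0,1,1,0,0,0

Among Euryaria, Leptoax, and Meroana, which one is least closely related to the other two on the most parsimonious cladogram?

Meroana

Character polarity is set by the outgroup: the derived state is whichever differs from the outgroup's state, so for lateral line, tarsal claw bifid, pollen tricolpate the derived state is '0', and for the remaining characters it is '1'.
lateral line: derived state '0' in Dromilis only — an autapomorphy, so it tells us nothing about relationships among taxa.
bioluminescent organ (derived state '1') is shared by Euryaria and Leptoax — a synapomorphy uniting that clade.
stipules present (derived state '1') is shared by Dromilis, Meroana, Platyis, and Theryx — a synapomorphy uniting that clade.
stem photosynthetic (derived state '1') is shared by all ingroup taxa — unites the whole ingroup.
cranial crest (derived state '1') is unique to Euryaria (autapomorphy; uninformative for grouping).
tarsal claw bifid: derived state '0' in Dromilis and Platyis only — synapomorphy for {Dromilis, Platyis}.
pollen tricolpate: derived state '0' in Dromilis, Meroana, and Platyis only — synapomorphy for {Dromilis, Meroana, Platyis}.
Most parsimonious ingroup topology: ((Theryx,(Meroana,(Dromilis,Platyis))),(Leptoax,Euryaria)).
Euryaria and Leptoax share a more recent common ancestor with each other than either does with Meroana, so Meroana is the least closely related of the three.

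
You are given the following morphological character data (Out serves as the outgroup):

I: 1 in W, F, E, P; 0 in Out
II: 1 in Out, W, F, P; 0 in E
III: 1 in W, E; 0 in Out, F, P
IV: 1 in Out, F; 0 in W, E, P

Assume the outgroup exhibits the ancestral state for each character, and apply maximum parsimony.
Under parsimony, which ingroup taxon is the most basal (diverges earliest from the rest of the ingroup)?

Character polarity is set by the outgroup: the derived state is whichever differs from the outgroup's state, so for II, IV the derived state is '0', and for the remaining characters it is '1'.
I (derived state '1') is shared by all ingroup taxa — unites the whole ingroup.
II: derived state '0' in E only — an autapomorphy, so it tells us nothing about relationships among taxa.
III: derived state '1' in E and W only — synapomorphy for {E, W}.
IV (derived state '0') is shared by E, P, and W — a synapomorphy uniting that clade.
Most parsimonious ingroup topology: (((W,E),P),F).
F is sister to the clade containing all other ingroup taxa, so it is the earliest-diverging (most basal) ingroup lineage.

F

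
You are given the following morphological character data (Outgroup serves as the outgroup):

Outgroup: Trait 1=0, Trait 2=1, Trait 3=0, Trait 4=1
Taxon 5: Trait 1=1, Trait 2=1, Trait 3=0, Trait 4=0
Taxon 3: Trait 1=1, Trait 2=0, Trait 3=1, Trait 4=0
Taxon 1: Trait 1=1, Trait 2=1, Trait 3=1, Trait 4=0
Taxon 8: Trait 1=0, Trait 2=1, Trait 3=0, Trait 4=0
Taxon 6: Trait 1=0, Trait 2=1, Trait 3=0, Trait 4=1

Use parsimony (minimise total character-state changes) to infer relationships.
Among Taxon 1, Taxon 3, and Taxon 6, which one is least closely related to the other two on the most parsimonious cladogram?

Character polarity is set by the outgroup: the derived state is whichever differs from the outgroup's state, so for Trait 2, Trait 4 the derived state is '0', and for the remaining characters it is '1'.
Trait 1 (derived state '1') is shared by Taxon 1, Taxon 3, and Taxon 5 — a synapomorphy uniting that clade.
Trait 2: derived state '0' in Taxon 3 only — an autapomorphy, so it tells us nothing about relationships among taxa.
Only Taxon 1 and Taxon 3 show the derived state '1' for Trait 3, supporting them as a clade.
Trait 4: derived state '0' in Taxon 1, Taxon 3, Taxon 5, and Taxon 8 only — synapomorphy for {Taxon 1, Taxon 3, Taxon 5, Taxon 8}.
Most parsimonious ingroup topology: ((((Taxon 1,Taxon 3),Taxon 5),Taxon 8),Taxon 6).
Taxon 3 and Taxon 1 share a more recent common ancestor with each other than either does with Taxon 6, so Taxon 6 is the least closely related of the three.

Taxon 6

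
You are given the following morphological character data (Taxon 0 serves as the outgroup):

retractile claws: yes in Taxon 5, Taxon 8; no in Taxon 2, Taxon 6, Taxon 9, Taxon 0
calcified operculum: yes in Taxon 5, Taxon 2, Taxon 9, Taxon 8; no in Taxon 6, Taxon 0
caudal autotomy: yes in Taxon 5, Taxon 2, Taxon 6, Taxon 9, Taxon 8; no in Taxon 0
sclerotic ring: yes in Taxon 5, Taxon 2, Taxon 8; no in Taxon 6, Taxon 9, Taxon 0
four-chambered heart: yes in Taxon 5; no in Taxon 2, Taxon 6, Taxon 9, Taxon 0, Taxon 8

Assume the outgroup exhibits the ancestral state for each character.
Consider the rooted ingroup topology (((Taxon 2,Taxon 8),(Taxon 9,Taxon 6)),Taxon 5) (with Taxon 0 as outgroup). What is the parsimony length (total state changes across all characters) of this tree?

8

Map each character onto (((Taxon 2,Taxon 8),(Taxon 9,Taxon 6)),Taxon 5) (rooted by Taxon 0) and count the minimum state changes it requires (Fitch parsimony):
retractile claws: 2; calcified operculum: 2; caudal autotomy: 1; sclerotic ring: 2; four-chambered heart: 1.
Total tree length = 8.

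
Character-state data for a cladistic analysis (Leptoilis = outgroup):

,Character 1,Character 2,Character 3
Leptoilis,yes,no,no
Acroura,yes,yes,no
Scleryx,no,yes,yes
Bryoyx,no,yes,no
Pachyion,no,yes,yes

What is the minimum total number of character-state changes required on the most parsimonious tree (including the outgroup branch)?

Character polarity is set by the outgroup: the derived state is whichever differs from the outgroup's state, so for Character 1 the derived state is 'no', and for the remaining characters it is 'yes'.
Character 1: derived state 'no' in Bryoyx, Pachyion, and Scleryx only — synapomorphy for {Bryoyx, Pachyion, Scleryx}.
All ingroup taxa share the derived state 'yes' for Character 2; it defines the ingroup but does not resolve relationships within it.
Character 3: derived state 'yes' in Pachyion and Scleryx only — synapomorphy for {Pachyion, Scleryx}.
Most parsimonious ingroup topology: (Acroura,((Scleryx,Pachyion),Bryoyx)).
Changes per character on this tree: Character 1: 1; Character 2: 1; Character 3: 1.
Total = 3.

3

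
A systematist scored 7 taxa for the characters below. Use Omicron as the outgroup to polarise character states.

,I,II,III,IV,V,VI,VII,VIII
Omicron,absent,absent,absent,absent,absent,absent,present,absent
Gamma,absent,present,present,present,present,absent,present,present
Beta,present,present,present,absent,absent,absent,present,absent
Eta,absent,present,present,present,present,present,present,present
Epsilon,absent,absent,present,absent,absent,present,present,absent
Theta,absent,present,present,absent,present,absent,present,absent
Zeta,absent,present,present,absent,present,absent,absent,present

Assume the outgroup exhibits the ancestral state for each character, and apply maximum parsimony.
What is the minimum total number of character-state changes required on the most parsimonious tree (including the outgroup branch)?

9

Character polarity is set by the outgroup: the derived state is whichever differs from the outgroup's state, so for VII the derived state is 'absent', and for the remaining characters it is 'present'.
I: derived state 'present' in Beta only — an autapomorphy, so it tells us nothing about relationships among taxa.
Only Beta, Eta, Gamma, Theta, and Zeta show the derived state 'present' for II, supporting them as a clade.
III (derived state 'present') is shared by all ingroup taxa — unites the whole ingroup.
IV: derived state 'present' in Eta and Gamma only — synapomorphy for {Eta, Gamma}.
V: derived state 'present' in Eta, Gamma, Theta, and Zeta only — synapomorphy for {Eta, Gamma, Theta, Zeta}.
VI groups Epsilon and Eta, which is incompatible with the clades supported by the remaining characters; treating it as convergent (homoplasy) costs fewer steps than any alternative tree.
VII (derived state 'absent') is unique to Zeta (autapomorphy; uninformative for grouping).
Only Eta, Gamma, and Zeta show the derived state 'present' for VIII, supporting them as a clade.
Most parsimonious ingroup topology: (((((Gamma,Eta),Zeta),Theta),Beta),Epsilon).
Changes per character on this tree: I: 1; II: 1; III: 1; IV: 1; V: 1; VI: 2; VII: 1; VIII: 1.
Total = 9.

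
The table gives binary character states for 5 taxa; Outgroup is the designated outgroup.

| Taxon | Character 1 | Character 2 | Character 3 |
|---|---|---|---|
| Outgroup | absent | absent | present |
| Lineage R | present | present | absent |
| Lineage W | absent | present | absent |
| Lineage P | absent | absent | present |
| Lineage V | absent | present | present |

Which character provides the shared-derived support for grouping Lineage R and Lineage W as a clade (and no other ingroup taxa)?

Character 3

Character polarity is set by the outgroup: the derived state is whichever differs from the outgroup's state, so for Character 3 the derived state is 'absent', and for the remaining characters it is 'present'.
Character 1: derived state 'present' in Lineage R only — an autapomorphy, so it tells us nothing about relationships among taxa.
Character 2: derived state 'present' in Lineage R, Lineage V, and Lineage W only — synapomorphy for {Lineage R, Lineage V, Lineage W}.
Only Lineage R and Lineage W show the derived state 'absent' for Character 3, supporting them as a clade.
Most parsimonious ingroup topology: (((Lineage R,Lineage W),Lineage V),Lineage P).
The clade {Lineage R, Lineage W} is supported by Character 3: its derived state 'absent' occurs in exactly those taxa and in no other taxon (including the outgroup).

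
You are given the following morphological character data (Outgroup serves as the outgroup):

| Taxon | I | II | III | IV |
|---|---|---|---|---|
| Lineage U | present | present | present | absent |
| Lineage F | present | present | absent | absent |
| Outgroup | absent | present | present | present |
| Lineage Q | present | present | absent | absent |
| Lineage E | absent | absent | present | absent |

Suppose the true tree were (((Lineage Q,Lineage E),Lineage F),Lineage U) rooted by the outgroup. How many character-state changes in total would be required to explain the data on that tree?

Map each character onto (((Lineage Q,Lineage E),Lineage F),Lineage U) (rooted by Outgroup) and count the minimum state changes it requires (Fitch parsimony):
I: 2; II: 1; III: 2; IV: 1.
Total tree length = 6.

6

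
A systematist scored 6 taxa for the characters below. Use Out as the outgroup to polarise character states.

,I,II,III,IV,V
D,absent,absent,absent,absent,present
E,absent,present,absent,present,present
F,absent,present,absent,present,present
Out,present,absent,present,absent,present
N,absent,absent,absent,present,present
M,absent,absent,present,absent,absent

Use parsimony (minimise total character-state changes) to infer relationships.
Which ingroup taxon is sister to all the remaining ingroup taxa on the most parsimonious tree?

M

Character polarity is set by the outgroup: the derived state is whichever differs from the outgroup's state, so for I, III, V the derived state is 'absent', and for the remaining characters it is 'present'.
All ingroup taxa share the derived state 'absent' for I; it defines the ingroup but does not resolve relationships within it.
Only E and F show the derived state 'present' for II, supporting them as a clade.
III (derived state 'absent') is shared by D, E, F, and N — a synapomorphy uniting that clade.
IV: derived state 'present' in E, F, and N only — synapomorphy for {E, F, N}.
V: derived state 'absent' in M only — an autapomorphy, so it tells us nothing about relationships among taxa.
Most parsimonious ingroup topology: ((D,((F,E),N)),M).
M is sister to the clade containing all other ingroup taxa, so it is the earliest-diverging (most basal) ingroup lineage.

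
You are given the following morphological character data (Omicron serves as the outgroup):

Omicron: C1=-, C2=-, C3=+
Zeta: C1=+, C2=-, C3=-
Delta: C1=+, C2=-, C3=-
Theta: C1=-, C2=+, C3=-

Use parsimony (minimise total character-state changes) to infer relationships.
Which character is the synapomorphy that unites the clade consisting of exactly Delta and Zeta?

C1

Character polarity is set by the outgroup: the derived state is whichever differs from the outgroup's state, so for C3 the derived state is '-', and for the remaining characters it is '+'.
C1: derived state '+' in Delta and Zeta only — synapomorphy for {Delta, Zeta}.
C2 (derived state '+') is unique to Theta (autapomorphy; uninformative for grouping).
C3 (derived state '-') is shared by all ingroup taxa — unites the whole ingroup.
Most parsimonious ingroup topology: ((Zeta,Delta),Theta).
The clade {Delta, Zeta} is supported by C1: its derived state '+' occurs in exactly those taxa and in no other taxon (including the outgroup).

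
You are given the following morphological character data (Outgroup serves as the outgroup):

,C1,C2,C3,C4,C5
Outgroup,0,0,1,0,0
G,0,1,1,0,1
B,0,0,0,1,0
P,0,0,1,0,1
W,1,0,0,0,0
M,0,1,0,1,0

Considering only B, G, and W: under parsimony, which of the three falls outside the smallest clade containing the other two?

Character polarity is set by the outgroup: the derived state is whichever differs from the outgroup's state, so for C3 the derived state is '0', and for the remaining characters it is '1'.
C1 (derived state '1') is unique to W (autapomorphy; uninformative for grouping).
C2 groups G and M, which is incompatible with the clades supported by the remaining characters; treating it as convergent (homoplasy) costs fewer steps than any alternative tree.
C3 (derived state '0') is shared by B, M, and W — a synapomorphy uniting that clade.
C4 (derived state '1') is shared by B and M — a synapomorphy uniting that clade.
C5 (derived state '1') is shared by G and P — a synapomorphy uniting that clade.
Most parsimonious ingroup topology: ((G,P),((B,M),W)).
B and W share a more recent common ancestor with each other than either does with G, so G is the least closely related of the three.

G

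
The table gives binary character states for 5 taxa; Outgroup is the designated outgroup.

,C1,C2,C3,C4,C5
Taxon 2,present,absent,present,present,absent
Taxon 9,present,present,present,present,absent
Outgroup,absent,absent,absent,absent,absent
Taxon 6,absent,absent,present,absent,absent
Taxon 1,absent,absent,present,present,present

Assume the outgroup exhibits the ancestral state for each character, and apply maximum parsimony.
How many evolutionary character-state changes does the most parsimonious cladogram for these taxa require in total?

The outgroup has state 'absent' for every character, so 'present' is the derived state throughout.
C1 (derived state 'present') is shared by Taxon 2 and Taxon 9 — a synapomorphy uniting that clade.
C2 (derived state 'present') is unique to Taxon 9 (autapomorphy; uninformative for grouping).
All ingroup taxa share the derived state 'present' for C3; it defines the ingroup but does not resolve relationships within it.
C4: derived state 'present' in Taxon 1, Taxon 2, and Taxon 9 only — synapomorphy for {Taxon 1, Taxon 2, Taxon 9}.
C5: derived state 'present' in Taxon 1 only — an autapomorphy, so it tells us nothing about relationships among taxa.
Most parsimonious ingroup topology: (Taxon 6,((Taxon 9,Taxon 2),Taxon 1)).
Changes per character on this tree: C1: 1; C2: 1; C3: 1; C4: 1; C5: 1.
Total = 5.

5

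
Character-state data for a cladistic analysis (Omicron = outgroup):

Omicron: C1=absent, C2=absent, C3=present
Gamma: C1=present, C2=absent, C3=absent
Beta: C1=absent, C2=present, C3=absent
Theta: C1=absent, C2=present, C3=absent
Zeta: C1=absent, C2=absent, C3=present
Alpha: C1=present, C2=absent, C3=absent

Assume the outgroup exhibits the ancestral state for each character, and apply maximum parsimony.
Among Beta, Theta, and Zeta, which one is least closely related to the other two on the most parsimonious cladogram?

Zeta

Character polarity is set by the outgroup: the derived state is whichever differs from the outgroup's state, so for C3 the derived state is 'absent', and for the remaining characters it is 'present'.
C1: derived state 'present' in Alpha and Gamma only — synapomorphy for {Alpha, Gamma}.
C2 (derived state 'present') is shared by Beta and Theta — a synapomorphy uniting that clade.
C3: derived state 'absent' in Alpha, Beta, Gamma, and Theta only — synapomorphy for {Alpha, Beta, Gamma, Theta}.
Most parsimonious ingroup topology: (((Gamma,Alpha),(Beta,Theta)),Zeta).
Beta and Theta share a more recent common ancestor with each other than either does with Zeta, so Zeta is the least closely related of the three.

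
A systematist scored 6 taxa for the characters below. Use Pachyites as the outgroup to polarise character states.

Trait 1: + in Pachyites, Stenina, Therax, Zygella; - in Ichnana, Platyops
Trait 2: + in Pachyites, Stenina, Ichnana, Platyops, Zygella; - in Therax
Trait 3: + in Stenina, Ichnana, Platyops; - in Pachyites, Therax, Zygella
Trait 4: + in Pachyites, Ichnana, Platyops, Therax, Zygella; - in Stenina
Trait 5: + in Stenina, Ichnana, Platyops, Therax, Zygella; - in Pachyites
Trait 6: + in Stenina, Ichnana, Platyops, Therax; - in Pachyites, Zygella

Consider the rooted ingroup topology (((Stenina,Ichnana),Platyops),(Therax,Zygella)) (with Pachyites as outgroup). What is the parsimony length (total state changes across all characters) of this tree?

8

Map each character onto (((Stenina,Ichnana),Platyops),(Therax,Zygella)) (rooted by Pachyites) and count the minimum state changes it requires (Fitch parsimony):
Trait 1: 2; Trait 2: 1; Trait 3: 1; Trait 4: 1; Trait 5: 1; Trait 6: 2.
Total tree length = 8.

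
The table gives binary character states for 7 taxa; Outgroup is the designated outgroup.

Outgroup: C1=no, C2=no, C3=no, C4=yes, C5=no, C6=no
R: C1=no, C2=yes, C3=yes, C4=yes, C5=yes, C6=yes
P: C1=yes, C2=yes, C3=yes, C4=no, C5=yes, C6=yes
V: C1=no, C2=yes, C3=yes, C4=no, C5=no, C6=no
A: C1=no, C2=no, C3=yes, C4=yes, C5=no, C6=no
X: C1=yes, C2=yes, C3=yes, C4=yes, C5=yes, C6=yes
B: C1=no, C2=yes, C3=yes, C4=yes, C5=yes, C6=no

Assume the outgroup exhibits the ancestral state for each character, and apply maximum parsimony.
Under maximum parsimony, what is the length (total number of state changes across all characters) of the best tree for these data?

7

Character polarity is set by the outgroup: the derived state is whichever differs from the outgroup's state, so for C4 the derived state is 'no', and for the remaining characters it is 'yes'.
C1 (derived state 'yes') is shared by P and X — a synapomorphy uniting that clade.
C2: derived state 'yes' in B, P, R, V, and X only — synapomorphy for {B, P, R, V, X}.
All ingroup taxa share the derived state 'yes' for C3; it defines the ingroup but does not resolve relationships within it.
C4 groups P and V, which is incompatible with the clades supported by the remaining characters; treating it as convergent (homoplasy) costs fewer steps than any alternative tree.
C5: derived state 'yes' in B, P, R, and X only — synapomorphy for {B, P, R, X}.
C6: derived state 'yes' in P, R, and X only — synapomorphy for {P, R, X}.
Most parsimonious ingroup topology: ((((R,(P,X)),B),V),A).
Changes per character on this tree: C1: 1; C2: 1; C3: 1; C4: 2; C5: 1; C6: 1.
Total = 7.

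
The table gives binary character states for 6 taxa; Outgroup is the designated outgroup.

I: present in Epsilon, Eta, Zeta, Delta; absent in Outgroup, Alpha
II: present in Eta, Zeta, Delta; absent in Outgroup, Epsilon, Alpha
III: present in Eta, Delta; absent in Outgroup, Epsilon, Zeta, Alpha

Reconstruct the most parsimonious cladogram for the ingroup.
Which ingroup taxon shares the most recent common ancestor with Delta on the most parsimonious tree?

The outgroup has state 'absent' for every character, so 'present' is the derived state throughout.
I (derived state 'present') is shared by Delta, Epsilon, Eta, and Zeta — a synapomorphy uniting that clade.
II (derived state 'present') is shared by Delta, Eta, and Zeta — a synapomorphy uniting that clade.
Only Delta and Eta show the derived state 'present' for III, supporting them as a clade.
Most parsimonious ingroup topology: ((Epsilon,(Zeta,(Eta,Delta))),Alpha).
Delta and Eta form a cherry on this tree, so they are sister taxa.

Eta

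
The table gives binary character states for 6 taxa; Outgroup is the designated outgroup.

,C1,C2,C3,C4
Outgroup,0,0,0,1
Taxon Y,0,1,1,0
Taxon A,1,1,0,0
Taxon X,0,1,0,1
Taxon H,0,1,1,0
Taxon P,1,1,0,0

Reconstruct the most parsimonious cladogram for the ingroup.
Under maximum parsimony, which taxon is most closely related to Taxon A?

Character polarity is set by the outgroup: the derived state is whichever differs from the outgroup's state, so for C4 the derived state is '0', and for the remaining characters it is '1'.
C1 (derived state '1') is shared by Taxon A and Taxon P — a synapomorphy uniting that clade.
C2 (derived state '1') is shared by all ingroup taxa — unites the whole ingroup.
C3 (derived state '1') is shared by Taxon H and Taxon Y — a synapomorphy uniting that clade.
C4: derived state '0' in Taxon A, Taxon H, Taxon P, and Taxon Y only — synapomorphy for {Taxon A, Taxon H, Taxon P, Taxon Y}.
Most parsimonious ingroup topology: (((Taxon Y,Taxon H),(Taxon A,Taxon P)),Taxon X).
Taxon A and Taxon P form a cherry on this tree, so they are sister taxa.

Taxon P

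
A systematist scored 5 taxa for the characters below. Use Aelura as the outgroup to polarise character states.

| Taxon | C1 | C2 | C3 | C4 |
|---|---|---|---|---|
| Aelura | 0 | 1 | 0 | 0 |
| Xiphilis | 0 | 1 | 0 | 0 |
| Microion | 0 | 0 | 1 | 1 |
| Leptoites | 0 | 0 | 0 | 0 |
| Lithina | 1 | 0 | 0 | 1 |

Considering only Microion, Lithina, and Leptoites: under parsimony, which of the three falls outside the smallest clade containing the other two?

Leptoites

Character polarity is set by the outgroup: the derived state is whichever differs from the outgroup's state, so for C2 the derived state is '0', and for the remaining characters it is '1'.
C1 (derived state '1') is unique to Lithina (autapomorphy; uninformative for grouping).
C2: derived state '0' in Leptoites, Lithina, and Microion only — synapomorphy for {Leptoites, Lithina, Microion}.
C3: derived state '1' in Microion only — an autapomorphy, so it tells us nothing about relationships among taxa.
C4: derived state '1' in Lithina and Microion only — synapomorphy for {Lithina, Microion}.
Most parsimonious ingroup topology: (Xiphilis,((Microion,Lithina),Leptoites)).
Microion and Lithina share a more recent common ancestor with each other than either does with Leptoites, so Leptoites is the least closely related of the three.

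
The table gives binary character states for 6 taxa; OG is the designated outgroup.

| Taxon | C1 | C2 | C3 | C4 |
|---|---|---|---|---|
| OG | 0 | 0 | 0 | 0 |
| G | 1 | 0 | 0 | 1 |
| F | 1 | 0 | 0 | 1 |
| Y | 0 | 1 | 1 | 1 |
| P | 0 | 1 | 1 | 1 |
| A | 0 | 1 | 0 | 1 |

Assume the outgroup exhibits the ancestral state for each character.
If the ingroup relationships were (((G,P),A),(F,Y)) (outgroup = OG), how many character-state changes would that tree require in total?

8

Map each character onto (((G,P),A),(F,Y)) (rooted by OG) and count the minimum state changes it requires (Fitch parsimony):
C1: 2; C2: 3; C3: 2; C4: 1.
Total tree length = 8.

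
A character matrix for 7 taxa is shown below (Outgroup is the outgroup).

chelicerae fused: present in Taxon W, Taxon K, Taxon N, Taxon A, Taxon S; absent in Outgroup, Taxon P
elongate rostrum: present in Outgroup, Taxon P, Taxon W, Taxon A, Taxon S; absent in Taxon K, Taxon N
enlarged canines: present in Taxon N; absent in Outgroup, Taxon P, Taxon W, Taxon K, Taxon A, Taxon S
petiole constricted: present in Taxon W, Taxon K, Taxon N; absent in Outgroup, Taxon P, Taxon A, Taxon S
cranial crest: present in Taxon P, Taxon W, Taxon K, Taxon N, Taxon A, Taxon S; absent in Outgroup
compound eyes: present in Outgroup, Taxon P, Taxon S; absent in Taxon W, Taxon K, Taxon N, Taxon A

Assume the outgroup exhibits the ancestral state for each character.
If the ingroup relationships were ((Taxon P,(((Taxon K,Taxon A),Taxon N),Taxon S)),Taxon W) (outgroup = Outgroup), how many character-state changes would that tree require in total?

11

Map each character onto ((Taxon P,(((Taxon K,Taxon A),Taxon N),Taxon S)),Taxon W) (rooted by Outgroup) and count the minimum state changes it requires (Fitch parsimony):
chelicerae fused: 2; elongate rostrum: 2; enlarged canines: 1; petiole constricted: 3; cranial crest: 1; compound eyes: 2.
Total tree length = 11.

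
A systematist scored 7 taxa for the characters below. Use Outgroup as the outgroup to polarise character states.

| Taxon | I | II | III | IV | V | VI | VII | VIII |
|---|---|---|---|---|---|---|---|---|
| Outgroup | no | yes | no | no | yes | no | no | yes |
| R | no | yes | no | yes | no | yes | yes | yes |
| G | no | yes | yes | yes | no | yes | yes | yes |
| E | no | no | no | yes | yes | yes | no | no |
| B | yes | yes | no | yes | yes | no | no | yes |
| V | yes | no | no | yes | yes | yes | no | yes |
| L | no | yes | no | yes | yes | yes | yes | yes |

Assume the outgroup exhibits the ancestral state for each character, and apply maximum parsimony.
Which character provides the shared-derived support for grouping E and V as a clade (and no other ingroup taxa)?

Character polarity is set by the outgroup: the derived state is whichever differs from the outgroup's state, so for II, V, VIII the derived state is 'no', and for the remaining characters it is 'yes'.
I (state 'yes') occurs in B and V but conflicts with the nesting implied by the other characters — most parsimoniously interpreted as homoplasy.
Only E and V show the derived state 'no' for II, supporting them as a clade.
III: derived state 'yes' in G only — an autapomorphy, so it tells us nothing about relationships among taxa.
IV (derived state 'yes') is shared by all ingroup taxa — unites the whole ingroup.
Only G and R show the derived state 'no' for V, supporting them as a clade.
VI (derived state 'yes') is shared by E, G, L, R, and V — a synapomorphy uniting that clade.
Only G, L, and R show the derived state 'yes' for VII, supporting them as a clade.
VIII (derived state 'no') is unique to E (autapomorphy; uninformative for grouping).
Most parsimonious ingroup topology: ((((R,G),L),(E,V)),B).
The clade {E, V} is supported by II: its derived state 'no' occurs in exactly those taxa and in no other taxon (including the outgroup).

II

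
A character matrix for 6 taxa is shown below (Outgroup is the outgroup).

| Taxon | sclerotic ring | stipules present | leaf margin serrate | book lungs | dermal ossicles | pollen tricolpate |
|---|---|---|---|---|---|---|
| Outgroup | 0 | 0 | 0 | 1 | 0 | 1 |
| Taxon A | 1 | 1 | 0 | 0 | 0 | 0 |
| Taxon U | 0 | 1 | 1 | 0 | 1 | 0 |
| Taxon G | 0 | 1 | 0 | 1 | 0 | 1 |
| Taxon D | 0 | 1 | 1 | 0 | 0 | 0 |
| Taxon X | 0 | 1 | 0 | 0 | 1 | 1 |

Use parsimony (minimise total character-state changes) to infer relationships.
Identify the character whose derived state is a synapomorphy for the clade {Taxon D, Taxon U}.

leaf margin serrate

Character polarity is set by the outgroup: the derived state is whichever differs from the outgroup's state, so for book lungs, pollen tricolpate the derived state is '0', and for the remaining characters it is '1'.
sclerotic ring (derived state '1') is unique to Taxon A (autapomorphy; uninformative for grouping).
All ingroup taxa share the derived state '1' for stipules present; it defines the ingroup but does not resolve relationships within it.
leaf margin serrate: derived state '1' in Taxon D and Taxon U only — synapomorphy for {Taxon D, Taxon U}.
Only Taxon A, Taxon D, Taxon U, and Taxon X show the derived state '0' for book lungs, supporting them as a clade.
dermal ossicles groups Taxon U and Taxon X, which is incompatible with the clades supported by the remaining characters; treating it as convergent (homoplasy) costs fewer steps than any alternative tree.
Only Taxon A, Taxon D, and Taxon U show the derived state '0' for pollen tricolpate, supporting them as a clade.
Most parsimonious ingroup topology: (((Taxon A,(Taxon U,Taxon D)),Taxon X),Taxon G).
The clade {Taxon D, Taxon U} is supported by leaf margin serrate: its derived state '1' occurs in exactly those taxa and in no other taxon (including the outgroup).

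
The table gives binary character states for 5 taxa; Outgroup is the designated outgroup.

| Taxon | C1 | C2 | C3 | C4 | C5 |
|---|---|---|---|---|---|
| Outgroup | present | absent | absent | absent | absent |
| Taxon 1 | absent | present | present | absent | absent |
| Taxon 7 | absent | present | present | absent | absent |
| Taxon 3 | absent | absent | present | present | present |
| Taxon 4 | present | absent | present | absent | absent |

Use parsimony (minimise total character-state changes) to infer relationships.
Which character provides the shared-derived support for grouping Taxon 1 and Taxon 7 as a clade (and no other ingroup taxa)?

C2

Character polarity is set by the outgroup: the derived state is whichever differs from the outgroup's state, so for C1 the derived state is 'absent', and for the remaining characters it is 'present'.
C1 (derived state 'absent') is shared by Taxon 1, Taxon 3, and Taxon 7 — a synapomorphy uniting that clade.
Only Taxon 1 and Taxon 7 show the derived state 'present' for C2, supporting them as a clade.
C3 (derived state 'present') is shared by all ingroup taxa — unites the whole ingroup.
C4: derived state 'present' in Taxon 3 only — an autapomorphy, so it tells us nothing about relationships among taxa.
C5: derived state 'present' in Taxon 3 only — an autapomorphy, so it tells us nothing about relationships among taxa.
Most parsimonious ingroup topology: (((Taxon 1,Taxon 7),Taxon 3),Taxon 4).
The clade {Taxon 1, Taxon 7} is supported by C2: its derived state 'present' occurs in exactly those taxa and in no other taxon (including the outgroup).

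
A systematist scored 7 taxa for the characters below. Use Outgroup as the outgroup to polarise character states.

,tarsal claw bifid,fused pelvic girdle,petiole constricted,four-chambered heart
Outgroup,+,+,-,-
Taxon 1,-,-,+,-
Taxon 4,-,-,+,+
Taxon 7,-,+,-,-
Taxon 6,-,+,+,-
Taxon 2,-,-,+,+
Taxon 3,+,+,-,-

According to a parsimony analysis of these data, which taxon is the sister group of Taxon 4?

Character polarity is set by the outgroup: the derived state is whichever differs from the outgroup's state, so for tarsal claw bifid, fused pelvic girdle the derived state is '-', and for the remaining characters it is '+'.
tarsal claw bifid: derived state '-' in Taxon 1, Taxon 2, Taxon 4, Taxon 6, and Taxon 7 only — synapomorphy for {Taxon 1, Taxon 2, Taxon 4, Taxon 6, Taxon 7}.
fused pelvic girdle: derived state '-' in Taxon 1, Taxon 2, and Taxon 4 only — synapomorphy for {Taxon 1, Taxon 2, Taxon 4}.
Only Taxon 1, Taxon 2, Taxon 4, and Taxon 6 show the derived state '+' for petiole constricted, supporting them as a clade.
four-chambered heart: derived state '+' in Taxon 2 and Taxon 4 only — synapomorphy for {Taxon 2, Taxon 4}.
Most parsimonious ingroup topology: ((((Taxon 1,(Taxon 4,Taxon 2)),Taxon 6),Taxon 7),Taxon 3).
Taxon 4 and Taxon 2 form a cherry on this tree, so they are sister taxa.

Taxon 2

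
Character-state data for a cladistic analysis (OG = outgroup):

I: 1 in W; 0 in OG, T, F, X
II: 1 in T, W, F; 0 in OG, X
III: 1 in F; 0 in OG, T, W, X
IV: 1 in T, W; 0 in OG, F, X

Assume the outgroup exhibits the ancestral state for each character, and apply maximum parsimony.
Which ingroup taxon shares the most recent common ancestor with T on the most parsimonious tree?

W

The outgroup has state '0' for every character, so '1' is the derived state throughout.
I (derived state '1') is unique to W (autapomorphy; uninformative for grouping).
II (derived state '1') is shared by F, T, and W — a synapomorphy uniting that clade.
III: derived state '1' in F only — an autapomorphy, so it tells us nothing about relationships among taxa.
Only T and W show the derived state '1' for IV, supporting them as a clade.
Most parsimonious ingroup topology: (((T,W),F),X).
T and W form a cherry on this tree, so they are sister taxa.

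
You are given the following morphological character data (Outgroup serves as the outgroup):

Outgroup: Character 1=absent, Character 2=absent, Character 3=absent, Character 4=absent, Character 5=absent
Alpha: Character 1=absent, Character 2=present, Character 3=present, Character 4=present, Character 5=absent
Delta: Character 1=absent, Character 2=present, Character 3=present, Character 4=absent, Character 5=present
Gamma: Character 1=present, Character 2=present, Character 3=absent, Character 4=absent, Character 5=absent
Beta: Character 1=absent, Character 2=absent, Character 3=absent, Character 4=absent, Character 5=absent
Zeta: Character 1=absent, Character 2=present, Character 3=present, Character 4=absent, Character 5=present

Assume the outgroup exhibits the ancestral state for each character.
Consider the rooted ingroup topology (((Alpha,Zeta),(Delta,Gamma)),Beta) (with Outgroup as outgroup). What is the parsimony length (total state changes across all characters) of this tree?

7

Map each character onto (((Alpha,Zeta),(Delta,Gamma)),Beta) (rooted by Outgroup) and count the minimum state changes it requires (Fitch parsimony):
Character 1: 1; Character 2: 1; Character 3: 2; Character 4: 1; Character 5: 2.
Total tree length = 7.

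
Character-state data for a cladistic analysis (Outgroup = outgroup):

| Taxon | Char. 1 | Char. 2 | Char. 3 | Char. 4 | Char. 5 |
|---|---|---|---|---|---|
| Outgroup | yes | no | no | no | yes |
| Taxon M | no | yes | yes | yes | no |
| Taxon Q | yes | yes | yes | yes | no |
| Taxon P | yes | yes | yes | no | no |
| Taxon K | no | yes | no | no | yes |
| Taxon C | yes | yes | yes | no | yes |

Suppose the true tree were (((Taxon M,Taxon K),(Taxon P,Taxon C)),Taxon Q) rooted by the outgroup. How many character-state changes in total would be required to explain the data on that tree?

Map each character onto (((Taxon M,Taxon K),(Taxon P,Taxon C)),Taxon Q) (rooted by Outgroup) and count the minimum state changes it requires (Fitch parsimony):
Char. 1: 1; Char. 2: 1; Char. 3: 2; Char. 4: 2; Char. 5: 3.
Total tree length = 9.

9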